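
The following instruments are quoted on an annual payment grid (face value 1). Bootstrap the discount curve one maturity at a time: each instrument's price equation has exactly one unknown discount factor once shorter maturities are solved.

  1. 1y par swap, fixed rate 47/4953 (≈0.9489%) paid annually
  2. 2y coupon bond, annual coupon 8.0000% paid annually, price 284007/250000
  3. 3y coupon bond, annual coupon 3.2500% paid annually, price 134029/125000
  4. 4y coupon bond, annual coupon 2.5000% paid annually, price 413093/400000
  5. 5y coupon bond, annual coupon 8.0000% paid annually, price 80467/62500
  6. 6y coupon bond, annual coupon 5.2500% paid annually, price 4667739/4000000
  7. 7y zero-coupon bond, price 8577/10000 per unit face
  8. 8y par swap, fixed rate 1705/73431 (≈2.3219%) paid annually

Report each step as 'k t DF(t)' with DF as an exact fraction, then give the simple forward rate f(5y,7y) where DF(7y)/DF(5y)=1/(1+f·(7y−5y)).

1 1 4953/5000
2 2 1957/2000
3 3 1953/2000
4 4 9357/10000
5 5 4523/5000
6 6 87/100
7 7 8577/10000
8 8 1659/2000
f(5y,7y) = ((4523/5000)/(8577/10000) − 1)/(2) = 469/17154 ≈ 2.7341%

step 1 [1y] swap r/1=47/4953: DF=(1 − 47/4953·(0))/(1+47/4953) = 4953/5000 ≈ 0.990600
step 2 [2y] bond c/1=2/25: DF=(284007/250000 − 2/25·(0.990600))/(1+2/25) = 1957/2000 ≈ 0.978500
step 3 [3y] bond c/1=13/400: DF=(134029/125000 − 13/400·(0.990600+0.978500))/(1+13/400) = 1953/2000 ≈ 0.976500
step 4 [4y] bond c/1=1/40: DF=(413093/400000 − 1/40·(0.990600+0.978500+0.976500))/(1+1/40) = 9357/10000 ≈ 0.935700
step 5 [5y] bond c/1=2/25: DF=(80467/62500 − 2/25·(0.990600+0.978500+0.976500+0.935700))/(1+2/25) = 4523/5000 ≈ 0.904600
step 6 [6y] bond c/1=21/400: DF=(4667739/4000000 − 21/400·(0.990600+0.978500+0.976500+0.935700+0.904600))/(1+21/400) = 87/100 ≈ 0.870000
step 7 [7y] zero: DF = P = 8577/10000 ≈ 0.857700
step 8 [8y] swap r/1=1705/73431: DF=(1 − 1705/73431·(0.990600+0.978500+0.976500+0.935700+0.904600+0.870000+0.857700))/(1+1705/73431) = 1659/2000 ≈ 0.829500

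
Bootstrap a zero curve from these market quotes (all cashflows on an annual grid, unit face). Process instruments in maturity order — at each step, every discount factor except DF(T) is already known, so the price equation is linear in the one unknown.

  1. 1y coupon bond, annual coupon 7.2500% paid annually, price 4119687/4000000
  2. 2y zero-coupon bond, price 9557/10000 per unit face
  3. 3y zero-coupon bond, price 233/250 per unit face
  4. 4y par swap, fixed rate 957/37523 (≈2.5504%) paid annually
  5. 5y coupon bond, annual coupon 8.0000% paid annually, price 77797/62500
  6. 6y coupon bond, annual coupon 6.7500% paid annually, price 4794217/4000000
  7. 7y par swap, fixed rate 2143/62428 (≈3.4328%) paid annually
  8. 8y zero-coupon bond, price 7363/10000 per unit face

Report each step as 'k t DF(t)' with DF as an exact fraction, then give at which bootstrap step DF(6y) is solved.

step 1 [1y] bond c/1=29/400: DF=(4119687/4000000 − 29/400·(0))/(1+29/400) = 9603/10000 ≈ 0.960300
step 2 [2y] zero: DF = P = 9557/10000 ≈ 0.955700
step 3 [3y] zero: DF = P = 233/250 ≈ 0.932000
step 4 [4y] swap r/1=957/37523: DF=(1 − 957/37523·(0.960300+0.955700+0.932000))/(1+957/37523) = 9043/10000 ≈ 0.904300
step 5 [5y] bond c/1=2/25: DF=(77797/62500 − 2/25·(0.960300+0.955700+0.932000+0.904300))/(1+2/25) = 4373/5000 ≈ 0.874600
step 6 [6y] bond c/1=27/400: DF=(4794217/4000000 − 27/400·(0.960300+0.955700+0.932000+0.904300+0.874600))/(1+27/400) = 4151/5000 ≈ 0.830200
step 7 [7y] swap r/1=2143/62428: DF=(1 − 2143/62428·(0.960300+0.955700+0.932000+0.904300+0.874600+0.830200))/(1+2143/62428) = 7857/10000 ≈ 0.785700
step 8 [8y] zero: DF = P = 7363/10000 ≈ 0.736300

1 1 9603/10000
2 2 9557/10000
3 3 233/250
4 4 9043/10000
5 5 4373/5000
6 6 4151/5000
7 7 7857/10000
8 8 7363/10000
DF(6y) is solved at step 6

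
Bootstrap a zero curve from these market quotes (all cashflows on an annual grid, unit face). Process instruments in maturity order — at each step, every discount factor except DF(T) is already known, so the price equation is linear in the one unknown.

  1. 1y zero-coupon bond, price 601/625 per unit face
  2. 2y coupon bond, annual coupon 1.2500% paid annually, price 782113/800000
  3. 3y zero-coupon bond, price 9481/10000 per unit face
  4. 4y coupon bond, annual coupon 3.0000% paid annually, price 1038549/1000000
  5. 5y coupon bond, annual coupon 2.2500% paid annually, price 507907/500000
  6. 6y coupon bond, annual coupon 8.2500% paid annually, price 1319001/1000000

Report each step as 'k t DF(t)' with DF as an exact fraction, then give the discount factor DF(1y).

1 1 601/625
2 2 9537/10000
3 3 9481/10000
4 4 9249/10000
5 5 9101/10000
6 6 2151/2500
DF(1y) = 601/625 ≈ 0.961600

step 1 [1y] zero: DF = P = 601/625 ≈ 0.961600
step 2 [2y] bond c/1=1/80: DF=(782113/800000 − 1/80·(0.961600))/(1+1/80) = 9537/10000 ≈ 0.953700
step 3 [3y] zero: DF = P = 9481/10000 ≈ 0.948100
step 4 [4y] bond c/1=3/100: DF=(1038549/1000000 − 3/100·(0.961600+0.953700+0.948100))/(1+3/100) = 9249/10000 ≈ 0.924900
step 5 [5y] bond c/1=9/400: DF=(507907/500000 − 9/400·(0.961600+0.953700+0.948100+0.924900))/(1+9/400) = 9101/10000 ≈ 0.910100
step 6 [6y] bond c/1=33/400: DF=(1319001/1000000 − 33/400·(0.961600+0.953700+0.948100+0.924900+0.910100))/(1+33/400) = 2151/2500 ≈ 0.860400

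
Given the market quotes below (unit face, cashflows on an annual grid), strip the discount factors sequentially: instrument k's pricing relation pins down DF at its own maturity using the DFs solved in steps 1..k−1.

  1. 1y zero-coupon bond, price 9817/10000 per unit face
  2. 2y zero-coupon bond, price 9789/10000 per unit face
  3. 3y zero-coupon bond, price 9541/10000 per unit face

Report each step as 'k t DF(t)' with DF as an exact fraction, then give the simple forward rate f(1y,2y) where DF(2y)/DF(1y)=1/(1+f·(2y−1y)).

1 1 9817/10000
2 2 9789/10000
3 3 9541/10000
f(1y,2y) = ((9817/10000)/(9789/10000) − 1)/(1) = 28/9789 ≈ 0.2860%

step 1 [1y] zero: DF = P = 9817/10000 ≈ 0.981700
step 2 [2y] zero: DF = P = 9789/10000 ≈ 0.978900
step 3 [3y] zero: DF = P = 9541/10000 ≈ 0.954100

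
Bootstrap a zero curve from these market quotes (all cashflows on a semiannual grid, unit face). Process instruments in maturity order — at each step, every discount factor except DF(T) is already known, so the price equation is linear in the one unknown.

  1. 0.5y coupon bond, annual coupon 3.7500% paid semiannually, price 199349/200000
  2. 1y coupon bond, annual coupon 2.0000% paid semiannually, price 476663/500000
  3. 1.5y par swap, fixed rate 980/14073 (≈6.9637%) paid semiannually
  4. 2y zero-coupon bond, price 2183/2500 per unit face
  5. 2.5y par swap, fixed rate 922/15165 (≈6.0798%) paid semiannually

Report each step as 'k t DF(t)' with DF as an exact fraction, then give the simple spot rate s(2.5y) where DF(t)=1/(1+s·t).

1 1/2 1223/1250
2 1 4671/5000
3 3/2 451/500
4 2 2183/2500
5 5/2 8617/10000
s(2.5y) = (1/(8617/10000) − 1)/(5/2) = 2766/43085 ≈ 6.4199%

step 1 [0.5y] bond c/2=3/160: DF=(199349/200000 − 3/160·(0))/(1+3/160) = 1223/1250 ≈ 0.978400
step 2 [1y] bond c/2=1/100: DF=(476663/500000 − 1/100·(0.978400))/(1+1/100) = 4671/5000 ≈ 0.934200
step 3 [1.5y] swap r/2=490/14073: DF=(1 − 490/14073·(0.978400+0.934200))/(1+490/14073) = 451/500 ≈ 0.902000
step 4 [2y] zero: DF = P = 2183/2500 ≈ 0.873200
step 5 [2.5y] swap r/2=461/15165: DF=(1 − 461/15165·(0.978400+0.934200+0.902000+0.873200))/(1+461/15165) = 8617/10000 ≈ 0.861700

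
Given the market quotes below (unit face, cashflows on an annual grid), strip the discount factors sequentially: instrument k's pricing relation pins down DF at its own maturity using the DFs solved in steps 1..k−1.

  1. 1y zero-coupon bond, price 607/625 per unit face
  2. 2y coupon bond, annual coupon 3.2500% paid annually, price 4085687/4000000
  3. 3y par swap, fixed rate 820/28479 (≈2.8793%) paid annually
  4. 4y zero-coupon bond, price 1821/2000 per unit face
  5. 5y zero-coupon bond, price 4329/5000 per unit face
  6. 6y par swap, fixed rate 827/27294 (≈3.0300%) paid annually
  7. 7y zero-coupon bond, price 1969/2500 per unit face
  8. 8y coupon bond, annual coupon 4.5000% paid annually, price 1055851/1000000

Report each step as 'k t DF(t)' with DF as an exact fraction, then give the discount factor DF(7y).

step 1 [1y] zero: DF = P = 607/625 ≈ 0.971200
step 2 [2y] bond c/1=13/400: DF=(4085687/4000000 − 13/400·(0.971200))/(1+13/400) = 9587/10000 ≈ 0.958700
step 3 [3y] swap r/1=820/28479: DF=(1 − 820/28479·(0.971200+0.958700))/(1+820/28479) = 459/500 ≈ 0.918000
step 4 [4y] zero: DF = P = 1821/2000 ≈ 0.910500
step 5 [5y] zero: DF = P = 4329/5000 ≈ 0.865800
step 6 [6y] swap r/1=827/27294: DF=(1 − 827/27294·(0.971200+0.958700+0.918000+0.910500+0.865800))/(1+827/27294) = 4173/5000 ≈ 0.834600
step 7 [7y] zero: DF = P = 1969/2500 ≈ 0.787600
step 8 [8y] bond c/1=9/200: DF=(1055851/1000000 − 9/200·(0.971200+0.958700+0.918000+0.910500+0.865800+0.834600+0.787600))/(1+9/200) = 3707/5000 ≈ 0.741400

1 1 607/625
2 2 9587/10000
3 3 459/500
4 4 1821/2000
5 5 4329/5000
6 6 4173/5000
7 7 1969/2500
8 8 3707/5000
DF(7y) = 1969/2500 ≈ 0.787600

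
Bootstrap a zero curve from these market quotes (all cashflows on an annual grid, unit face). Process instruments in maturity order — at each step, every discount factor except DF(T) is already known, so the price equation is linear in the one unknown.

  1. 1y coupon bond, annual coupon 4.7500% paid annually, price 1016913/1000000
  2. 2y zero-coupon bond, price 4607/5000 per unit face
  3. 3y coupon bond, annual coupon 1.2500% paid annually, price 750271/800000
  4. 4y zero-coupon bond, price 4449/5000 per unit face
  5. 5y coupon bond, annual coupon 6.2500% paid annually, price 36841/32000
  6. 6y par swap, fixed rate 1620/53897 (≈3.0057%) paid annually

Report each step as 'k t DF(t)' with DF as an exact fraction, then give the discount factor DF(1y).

1 1 2427/2500
2 2 4607/5000
3 3 9029/10000
4 4 4449/5000
5 5 2167/2500
6 6 419/500
DF(1y) = 2427/2500 ≈ 0.970800

step 1 [1y] bond c/1=19/400: DF=(1016913/1000000 − 19/400·(0))/(1+19/400) = 2427/2500 ≈ 0.970800
step 2 [2y] zero: DF = P = 4607/5000 ≈ 0.921400
step 3 [3y] bond c/1=1/80: DF=(750271/800000 − 1/80·(0.970800+0.921400))/(1+1/80) = 9029/10000 ≈ 0.902900
step 4 [4y] zero: DF = P = 4449/5000 ≈ 0.889800
step 5 [5y] bond c/1=1/16: DF=(36841/32000 − 1/16·(0.970800+0.921400+0.902900+0.889800))/(1+1/16) = 2167/2500 ≈ 0.866800
step 6 [6y] swap r/1=1620/53897: DF=(1 − 1620/53897·(0.970800+0.921400+0.902900+0.889800+0.866800))/(1+1620/53897) = 419/500 ≈ 0.838000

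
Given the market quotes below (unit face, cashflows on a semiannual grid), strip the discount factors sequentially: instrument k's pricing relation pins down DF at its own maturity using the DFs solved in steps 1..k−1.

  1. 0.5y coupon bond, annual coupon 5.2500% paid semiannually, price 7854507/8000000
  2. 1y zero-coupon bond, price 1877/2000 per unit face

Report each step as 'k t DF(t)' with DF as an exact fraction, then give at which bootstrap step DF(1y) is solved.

step 1 [0.5y] bond c/2=21/800: DF=(7854507/8000000 − 21/800·(0))/(1+21/800) = 9567/10000 ≈ 0.956700
step 2 [1y] zero: DF = P = 1877/2000 ≈ 0.938500

1 1/2 9567/10000
2 1 1877/2000
DF(1y) is solved at step 2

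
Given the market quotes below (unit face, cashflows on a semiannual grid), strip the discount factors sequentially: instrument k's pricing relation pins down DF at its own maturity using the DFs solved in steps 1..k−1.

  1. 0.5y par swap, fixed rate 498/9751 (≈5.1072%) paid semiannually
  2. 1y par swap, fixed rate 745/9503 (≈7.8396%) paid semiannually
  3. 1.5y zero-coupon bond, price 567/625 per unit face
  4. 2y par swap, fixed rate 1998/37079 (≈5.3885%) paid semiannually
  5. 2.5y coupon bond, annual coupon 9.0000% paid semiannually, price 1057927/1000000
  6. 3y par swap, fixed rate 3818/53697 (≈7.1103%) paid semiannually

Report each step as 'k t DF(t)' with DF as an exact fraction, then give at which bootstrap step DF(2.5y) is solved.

1 1/2 9751/10000
2 1 1851/2000
3 3/2 567/625
4 2 9001/10000
5 5/2 8527/10000
6 3 8091/10000
DF(2.5y) is solved at step 5

step 1 [0.5y] swap r/2=249/9751: DF=(1 − 249/9751·(0))/(1+249/9751) = 9751/10000 ≈ 0.975100
step 2 [1y] swap r/2=745/19006: DF=(1 − 745/19006·(0.975100))/(1+745/19006) = 1851/2000 ≈ 0.925500
step 3 [1.5y] zero: DF = P = 567/625 ≈ 0.907200
step 4 [2y] swap r/2=999/37079: DF=(1 − 999/37079·(0.975100+0.925500+0.907200))/(1+999/37079) = 9001/10000 ≈ 0.900100
step 5 [2.5y] bond c/2=9/200: DF=(1057927/1000000 − 9/200·(0.975100+0.925500+0.907200+0.900100))/(1+9/200) = 8527/10000 ≈ 0.852700
step 6 [3y] swap r/2=1909/53697: DF=(1 − 1909/53697·(0.975100+0.925500+0.907200+0.900100+0.852700))/(1+1909/53697) = 8091/10000 ≈ 0.809100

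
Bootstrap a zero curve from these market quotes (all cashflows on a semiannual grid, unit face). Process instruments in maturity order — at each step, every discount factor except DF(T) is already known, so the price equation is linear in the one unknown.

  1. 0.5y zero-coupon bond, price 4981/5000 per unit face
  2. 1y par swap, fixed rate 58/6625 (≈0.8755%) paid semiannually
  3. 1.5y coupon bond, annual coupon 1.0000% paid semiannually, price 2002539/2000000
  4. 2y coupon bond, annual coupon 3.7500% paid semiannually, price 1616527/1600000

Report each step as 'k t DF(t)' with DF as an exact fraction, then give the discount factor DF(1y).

step 1 [0.5y] zero: DF = P = 4981/5000 ≈ 0.996200
step 2 [1y] swap r/2=29/6625: DF=(1 − 29/6625·(0.996200))/(1+29/6625) = 9913/10000 ≈ 0.991300
step 3 [1.5y] bond c/2=1/200: DF=(2002539/2000000 − 1/200·(0.996200+0.991300))/(1+1/200) = 1233/1250 ≈ 0.986400
step 4 [2y] bond c/2=3/160: DF=(1616527/1600000 − 3/160·(0.996200+0.991300+0.986400))/(1+3/160) = 937/1000 ≈ 0.937000

1 1/2 4981/5000
2 1 9913/10000
3 3/2 1233/1250
4 2 937/1000
DF(1y) = 9913/10000 ≈ 0.991300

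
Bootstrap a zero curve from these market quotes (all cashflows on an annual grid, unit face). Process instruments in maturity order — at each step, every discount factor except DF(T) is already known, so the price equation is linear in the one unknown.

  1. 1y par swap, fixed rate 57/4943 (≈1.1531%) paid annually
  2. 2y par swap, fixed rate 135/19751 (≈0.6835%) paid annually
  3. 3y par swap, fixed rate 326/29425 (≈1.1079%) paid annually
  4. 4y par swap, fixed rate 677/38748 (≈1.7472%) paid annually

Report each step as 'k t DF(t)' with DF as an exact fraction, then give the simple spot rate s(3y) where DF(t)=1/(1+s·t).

1 1 4943/5000
2 2 1973/2000
3 3 4837/5000
4 4 9323/10000
s(3y) = (1/(4837/5000) − 1)/(3) = 163/14511 ≈ 1.1233%

step 1 [1y] swap r/1=57/4943: DF=(1 − 57/4943·(0))/(1+57/4943) = 4943/5000 ≈ 0.988600
step 2 [2y] swap r/1=135/19751: DF=(1 − 135/19751·(0.988600))/(1+135/19751) = 1973/2000 ≈ 0.986500
step 3 [3y] swap r/1=326/29425: DF=(1 − 326/29425·(0.988600+0.986500))/(1+326/29425) = 4837/5000 ≈ 0.967400
step 4 [4y] swap r/1=677/38748: DF=(1 − 677/38748·(0.988600+0.986500+0.967400))/(1+677/38748) = 9323/10000 ≈ 0.932300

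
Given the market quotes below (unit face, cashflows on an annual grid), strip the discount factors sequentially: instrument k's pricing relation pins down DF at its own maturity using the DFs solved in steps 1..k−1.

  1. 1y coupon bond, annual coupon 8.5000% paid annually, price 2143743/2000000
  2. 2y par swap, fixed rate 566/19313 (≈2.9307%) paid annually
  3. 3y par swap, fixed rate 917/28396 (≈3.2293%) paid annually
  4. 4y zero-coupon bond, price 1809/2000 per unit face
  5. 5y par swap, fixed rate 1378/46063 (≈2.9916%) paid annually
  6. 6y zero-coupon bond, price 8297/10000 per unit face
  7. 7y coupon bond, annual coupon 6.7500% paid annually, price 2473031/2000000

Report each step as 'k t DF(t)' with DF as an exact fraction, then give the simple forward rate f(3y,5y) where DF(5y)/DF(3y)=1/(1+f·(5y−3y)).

1 1 9879/10000
2 2 4717/5000
3 3 9083/10000
4 4 1809/2000
5 5 4311/5000
6 6 8297/10000
7 7 4073/5000
f(3y,5y) = ((9083/10000)/(4311/5000) − 1)/(2) = 461/17244 ≈ 2.6734%

step 1 [1y] bond c/1=17/200: DF=(2143743/2000000 − 17/200·(0))/(1+17/200) = 9879/10000 ≈ 0.987900
step 2 [2y] swap r/1=566/19313: DF=(1 − 566/19313·(0.987900))/(1+566/19313) = 4717/5000 ≈ 0.943400
step 3 [3y] swap r/1=917/28396: DF=(1 − 917/28396·(0.987900+0.943400))/(1+917/28396) = 9083/10000 ≈ 0.908300
step 4 [4y] zero: DF = P = 1809/2000 ≈ 0.904500
step 5 [5y] swap r/1=1378/46063: DF=(1 − 1378/46063·(0.987900+0.943400+0.908300+0.904500))/(1+1378/46063) = 4311/5000 ≈ 0.862200
step 6 [6y] zero: DF = P = 8297/10000 ≈ 0.829700
step 7 [7y] bond c/1=27/400: DF=(2473031/2000000 − 27/400·(0.987900+0.943400+0.908300+0.904500+0.862200+0.829700))/(1+27/400) = 4073/5000 ≈ 0.814600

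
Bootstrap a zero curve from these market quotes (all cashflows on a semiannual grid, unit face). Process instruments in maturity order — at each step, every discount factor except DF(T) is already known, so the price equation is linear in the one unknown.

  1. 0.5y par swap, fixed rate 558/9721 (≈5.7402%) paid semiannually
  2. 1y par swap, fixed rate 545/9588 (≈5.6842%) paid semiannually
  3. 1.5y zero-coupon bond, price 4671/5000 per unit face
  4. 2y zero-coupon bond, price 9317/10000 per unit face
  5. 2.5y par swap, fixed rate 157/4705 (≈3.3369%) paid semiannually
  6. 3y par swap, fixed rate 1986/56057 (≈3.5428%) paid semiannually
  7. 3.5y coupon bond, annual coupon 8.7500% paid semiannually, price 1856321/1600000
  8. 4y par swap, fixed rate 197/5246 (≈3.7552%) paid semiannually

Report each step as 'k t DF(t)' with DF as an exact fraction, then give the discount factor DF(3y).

1 1/2 9721/10000
2 1 1891/2000
3 3/2 4671/5000
4 2 9317/10000
5 5/2 1843/2000
6 3 9007/10000
7 7/2 4383/5000
8 4 8621/10000
DF(3y) = 9007/10000 ≈ 0.900700

step 1 [0.5y] swap r/2=279/9721: DF=(1 − 279/9721·(0))/(1+279/9721) = 9721/10000 ≈ 0.972100
step 2 [1y] swap r/2=545/19176: DF=(1 − 545/19176·(0.972100))/(1+545/19176) = 1891/2000 ≈ 0.945500
step 3 [1.5y] zero: DF = P = 4671/5000 ≈ 0.934200
step 4 [2y] zero: DF = P = 9317/10000 ≈ 0.931700
step 5 [2.5y] swap r/2=157/9410: DF=(1 − 157/9410·(0.972100+0.945500+0.934200+0.931700))/(1+157/9410) = 1843/2000 ≈ 0.921500
step 6 [3y] swap r/2=993/56057: DF=(1 − 993/56057·(0.972100+0.945500+0.934200+0.931700+0.921500))/(1+993/56057) = 9007/10000 ≈ 0.900700
step 7 [3.5y] bond c/2=7/160: DF=(1856321/1600000 − 7/160·(0.972100+0.945500+0.934200+0.931700+0.921500+0.900700))/(1+7/160) = 4383/5000 ≈ 0.876600
step 8 [4y] swap r/2=197/10492: DF=(1 − 197/10492·(0.972100+0.945500+0.934200+0.931700+0.921500+0.900700+0.876600))/(1+197/10492) = 8621/10000 ≈ 0.862100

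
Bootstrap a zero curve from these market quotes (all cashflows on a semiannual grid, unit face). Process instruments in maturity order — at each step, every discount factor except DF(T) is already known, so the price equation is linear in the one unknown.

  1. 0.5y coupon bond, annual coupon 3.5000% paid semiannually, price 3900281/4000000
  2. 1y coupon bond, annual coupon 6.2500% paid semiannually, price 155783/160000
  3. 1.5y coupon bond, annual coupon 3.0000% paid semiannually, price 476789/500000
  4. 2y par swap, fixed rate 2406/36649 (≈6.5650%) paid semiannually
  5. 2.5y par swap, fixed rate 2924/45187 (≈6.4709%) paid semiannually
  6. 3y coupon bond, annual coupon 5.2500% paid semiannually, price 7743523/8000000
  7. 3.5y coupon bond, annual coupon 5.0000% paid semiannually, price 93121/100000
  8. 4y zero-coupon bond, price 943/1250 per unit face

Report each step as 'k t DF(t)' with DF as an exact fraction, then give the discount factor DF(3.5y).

1 1/2 9583/10000
2 1 9151/10000
3 3/2 4559/5000
4 2 8797/10000
5 5/2 4269/5000
6 3 2069/2500
7 7/2 7781/10000
8 4 943/1250
DF(3.5y) = 7781/10000 ≈ 0.778100

step 1 [0.5y] bond c/2=7/400: DF=(3900281/4000000 − 7/400·(0))/(1+7/400) = 9583/10000 ≈ 0.958300
step 2 [1y] bond c/2=1/32: DF=(155783/160000 − 1/32·(0.958300))/(1+1/32) = 9151/10000 ≈ 0.915100
step 3 [1.5y] bond c/2=3/200: DF=(476789/500000 − 3/200·(0.958300+0.915100))/(1+3/200) = 4559/5000 ≈ 0.911800
step 4 [2y] swap r/2=1203/36649: DF=(1 − 1203/36649·(0.958300+0.915100+0.911800))/(1+1203/36649) = 8797/10000 ≈ 0.879700
step 5 [2.5y] swap r/2=1462/45187: DF=(1 − 1462/45187·(0.958300+0.915100+0.911800+0.879700))/(1+1462/45187) = 4269/5000 ≈ 0.853800
step 6 [3y] bond c/2=21/800: DF=(7743523/8000000 − 21/800·(0.958300+0.915100+0.911800+0.879700+0.853800))/(1+21/800) = 2069/2500 ≈ 0.827600
step 7 [3.5y] bond c/2=1/40: DF=(93121/100000 − 1/40·(0.958300+0.915100+0.911800+0.879700+0.853800+0.827600))/(1+1/40) = 7781/10000 ≈ 0.778100
step 8 [4y] zero: DF = P = 943/1250 ≈ 0.754400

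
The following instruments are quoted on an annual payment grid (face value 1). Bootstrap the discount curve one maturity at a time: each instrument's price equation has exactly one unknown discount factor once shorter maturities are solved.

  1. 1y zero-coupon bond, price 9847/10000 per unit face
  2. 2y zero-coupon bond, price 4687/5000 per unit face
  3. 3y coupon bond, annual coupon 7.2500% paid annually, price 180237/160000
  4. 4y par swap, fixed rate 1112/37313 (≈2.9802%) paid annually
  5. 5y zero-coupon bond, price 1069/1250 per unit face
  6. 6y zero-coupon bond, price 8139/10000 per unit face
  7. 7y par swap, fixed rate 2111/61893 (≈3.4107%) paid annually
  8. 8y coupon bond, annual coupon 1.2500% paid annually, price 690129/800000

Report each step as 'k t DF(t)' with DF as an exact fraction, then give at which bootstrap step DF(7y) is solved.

1 1 9847/10000
2 2 4687/5000
3 3 2301/2500
4 4 1111/1250
5 5 1069/1250
6 6 8139/10000
7 7 7889/10000
8 8 1939/2500
DF(7y) is solved at step 7

step 1 [1y] zero: DF = P = 9847/10000 ≈ 0.984700
step 2 [2y] zero: DF = P = 4687/5000 ≈ 0.937400
step 3 [3y] bond c/1=29/400: DF=(180237/160000 − 29/400·(0.984700+0.937400))/(1+29/400) = 2301/2500 ≈ 0.920400
step 4 [4y] swap r/1=1112/37313: DF=(1 − 1112/37313·(0.984700+0.937400+0.920400))/(1+1112/37313) = 1111/1250 ≈ 0.888800
step 5 [5y] zero: DF = P = 1069/1250 ≈ 0.855200
step 6 [6y] zero: DF = P = 8139/10000 ≈ 0.813900
step 7 [7y] swap r/1=2111/61893: DF=(1 − 2111/61893·(0.984700+0.937400+0.920400+0.888800+0.855200+0.813900))/(1+2111/61893) = 7889/10000 ≈ 0.788900
step 8 [8y] bond c/1=1/80: DF=(690129/800000 − 1/80·(0.984700+0.937400+0.920400+0.888800+0.855200+0.813900+0.788900))/(1+1/80) = 1939/2500 ≈ 0.775600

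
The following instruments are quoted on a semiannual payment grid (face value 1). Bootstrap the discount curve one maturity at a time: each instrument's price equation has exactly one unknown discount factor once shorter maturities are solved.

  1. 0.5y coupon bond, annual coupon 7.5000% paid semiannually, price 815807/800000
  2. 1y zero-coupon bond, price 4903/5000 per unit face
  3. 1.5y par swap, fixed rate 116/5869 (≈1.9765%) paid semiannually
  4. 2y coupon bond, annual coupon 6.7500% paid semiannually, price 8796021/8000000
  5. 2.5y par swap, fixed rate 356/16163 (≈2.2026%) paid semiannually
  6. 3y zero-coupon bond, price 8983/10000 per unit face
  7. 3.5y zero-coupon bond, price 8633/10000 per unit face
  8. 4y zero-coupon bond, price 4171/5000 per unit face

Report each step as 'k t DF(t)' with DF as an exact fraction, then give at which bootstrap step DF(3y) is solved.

1 1/2 9829/10000
2 1 4903/5000
3 3/2 971/1000
4 2 4839/5000
5 5/2 4733/5000
6 3 8983/10000
7 7/2 8633/10000
8 4 4171/5000
DF(3y) is solved at step 6

step 1 [0.5y] bond c/2=3/80: DF=(815807/800000 − 3/80·(0))/(1+3/80) = 9829/10000 ≈ 0.982900
step 2 [1y] zero: DF = P = 4903/5000 ≈ 0.980600
step 3 [1.5y] swap r/2=58/5869: DF=(1 − 58/5869·(0.982900+0.980600))/(1+58/5869) = 971/1000 ≈ 0.971000
step 4 [2y] bond c/2=27/800: DF=(8796021/8000000 − 27/800·(0.982900+0.980600+0.971000))/(1+27/800) = 4839/5000 ≈ 0.967800
step 5 [2.5y] swap r/2=178/16163: DF=(1 − 178/16163·(0.982900+0.980600+0.971000+0.967800))/(1+178/16163) = 4733/5000 ≈ 0.946600
step 6 [3y] zero: DF = P = 8983/10000 ≈ 0.898300
step 7 [3.5y] zero: DF = P = 8633/10000 ≈ 0.863300
step 8 [4y] zero: DF = P = 4171/5000 ≈ 0.834200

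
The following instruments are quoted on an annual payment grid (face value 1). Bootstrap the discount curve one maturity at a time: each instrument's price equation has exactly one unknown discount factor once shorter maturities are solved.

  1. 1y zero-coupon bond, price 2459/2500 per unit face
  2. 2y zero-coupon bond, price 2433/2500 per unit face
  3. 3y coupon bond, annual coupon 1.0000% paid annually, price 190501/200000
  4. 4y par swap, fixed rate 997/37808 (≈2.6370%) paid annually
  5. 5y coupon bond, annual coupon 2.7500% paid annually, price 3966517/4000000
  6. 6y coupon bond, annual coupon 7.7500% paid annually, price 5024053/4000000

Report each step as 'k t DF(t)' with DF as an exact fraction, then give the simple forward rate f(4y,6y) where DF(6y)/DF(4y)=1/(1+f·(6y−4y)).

1 1 2459/2500
2 2 2433/2500
3 3 9237/10000
4 4 9003/10000
5 5 8639/10000
6 6 2079/2500
f(4y,6y) = ((9003/10000)/(2079/2500) − 1)/(2) = 229/5544 ≈ 4.1306%

step 1 [1y] zero: DF = P = 2459/2500 ≈ 0.983600
step 2 [2y] zero: DF = P = 2433/2500 ≈ 0.973200
step 3 [3y] bond c/1=1/100: DF=(190501/200000 − 1/100·(0.983600+0.973200))/(1+1/100) = 9237/10000 ≈ 0.923700
step 4 [4y] swap r/1=997/37808: DF=(1 − 997/37808·(0.983600+0.973200+0.923700))/(1+997/37808) = 9003/10000 ≈ 0.900300
step 5 [5y] bond c/1=11/400: DF=(3966517/4000000 − 11/400·(0.983600+0.973200+0.923700+0.900300))/(1+11/400) = 8639/10000 ≈ 0.863900
step 6 [6y] bond c/1=31/400: DF=(5024053/4000000 − 31/400·(0.983600+0.973200+0.923700+0.900300+0.863900))/(1+31/400) = 2079/2500 ≈ 0.831600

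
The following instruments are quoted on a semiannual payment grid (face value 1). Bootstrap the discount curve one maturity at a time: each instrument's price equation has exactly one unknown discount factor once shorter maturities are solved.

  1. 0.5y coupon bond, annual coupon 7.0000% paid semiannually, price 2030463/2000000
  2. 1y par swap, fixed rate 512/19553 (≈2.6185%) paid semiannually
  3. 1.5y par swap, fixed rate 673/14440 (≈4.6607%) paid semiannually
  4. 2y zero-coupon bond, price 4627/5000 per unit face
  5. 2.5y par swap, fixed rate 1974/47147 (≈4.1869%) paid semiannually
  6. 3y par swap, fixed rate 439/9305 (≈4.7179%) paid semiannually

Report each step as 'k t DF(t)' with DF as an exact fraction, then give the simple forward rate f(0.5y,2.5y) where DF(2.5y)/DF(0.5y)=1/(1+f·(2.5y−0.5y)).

step 1 [0.5y] bond c/2=7/200: DF=(2030463/2000000 − 7/200·(0))/(1+7/200) = 9809/10000 ≈ 0.980900
step 2 [1y] swap r/2=256/19553: DF=(1 − 256/19553·(0.980900))/(1+256/19553) = 609/625 ≈ 0.974400
step 3 [1.5y] swap r/2=673/28880: DF=(1 − 673/28880·(0.980900+0.974400))/(1+673/28880) = 9327/10000 ≈ 0.932700
step 4 [2y] zero: DF = P = 4627/5000 ≈ 0.925400
step 5 [2.5y] swap r/2=987/47147: DF=(1 − 987/47147·(0.980900+0.974400+0.932700+0.925400))/(1+987/47147) = 9013/10000 ≈ 0.901300
step 6 [3y] swap r/2=439/18610: DF=(1 − 439/18610·(0.980900+0.974400+0.932700+0.925400+0.901300))/(1+439/18610) = 8683/10000 ≈ 0.868300

1 1/2 9809/10000
2 1 609/625
3 3/2 9327/10000
4 2 4627/5000
5 5/2 9013/10000
6 3 8683/10000
f(0.5y,2.5y) = ((9809/10000)/(9013/10000) − 1)/(2) = 398/9013 ≈ 4.4158%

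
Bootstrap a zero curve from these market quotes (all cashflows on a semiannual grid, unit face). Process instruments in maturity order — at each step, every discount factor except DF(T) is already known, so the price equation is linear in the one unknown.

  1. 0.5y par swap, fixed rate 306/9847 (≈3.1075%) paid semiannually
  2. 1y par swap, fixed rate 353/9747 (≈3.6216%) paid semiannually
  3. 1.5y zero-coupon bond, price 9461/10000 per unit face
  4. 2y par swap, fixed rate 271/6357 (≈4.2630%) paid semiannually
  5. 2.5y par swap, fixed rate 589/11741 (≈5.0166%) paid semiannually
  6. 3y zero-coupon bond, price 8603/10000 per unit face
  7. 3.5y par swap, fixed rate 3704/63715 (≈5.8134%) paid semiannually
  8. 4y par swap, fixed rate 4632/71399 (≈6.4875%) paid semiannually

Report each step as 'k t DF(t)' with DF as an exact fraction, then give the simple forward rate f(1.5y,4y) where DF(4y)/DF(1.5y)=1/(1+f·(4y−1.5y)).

1 1/2 9847/10000
2 1 9647/10000
3 3/2 9461/10000
4 2 9187/10000
5 5/2 4411/5000
6 3 8603/10000
7 7/2 2037/2500
8 4 1921/2500
f(1.5y,4y) = ((9461/10000)/(1921/2500) − 1)/(5/2) = 1777/19210 ≈ 9.2504%

step 1 [0.5y] swap r/2=153/9847: DF=(1 − 153/9847·(0))/(1+153/9847) = 9847/10000 ≈ 0.984700
step 2 [1y] swap r/2=353/19494: DF=(1 − 353/19494·(0.984700))/(1+353/19494) = 9647/10000 ≈ 0.964700
step 3 [1.5y] zero: DF = P = 9461/10000 ≈ 0.946100
step 4 [2y] swap r/2=271/12714: DF=(1 − 271/12714·(0.984700+0.964700+0.946100))/(1+271/12714) = 9187/10000 ≈ 0.918700
step 5 [2.5y] swap r/2=589/23482: DF=(1 − 589/23482·(0.984700+0.964700+0.946100+0.918700))/(1+589/23482) = 4411/5000 ≈ 0.882200
step 6 [3y] zero: DF = P = 8603/10000 ≈ 0.860300
step 7 [3.5y] swap r/2=1852/63715: DF=(1 − 1852/63715·(0.984700+0.964700+0.946100+0.918700+0.882200+0.860300))/(1+1852/63715) = 2037/2500 ≈ 0.814800
step 8 [4y] swap r/2=2316/71399: DF=(1 − 2316/71399·(0.984700+0.964700+0.946100+0.918700+0.882200+0.860300+0.814800))/(1+2316/71399) = 1921/2500 ≈ 0.768400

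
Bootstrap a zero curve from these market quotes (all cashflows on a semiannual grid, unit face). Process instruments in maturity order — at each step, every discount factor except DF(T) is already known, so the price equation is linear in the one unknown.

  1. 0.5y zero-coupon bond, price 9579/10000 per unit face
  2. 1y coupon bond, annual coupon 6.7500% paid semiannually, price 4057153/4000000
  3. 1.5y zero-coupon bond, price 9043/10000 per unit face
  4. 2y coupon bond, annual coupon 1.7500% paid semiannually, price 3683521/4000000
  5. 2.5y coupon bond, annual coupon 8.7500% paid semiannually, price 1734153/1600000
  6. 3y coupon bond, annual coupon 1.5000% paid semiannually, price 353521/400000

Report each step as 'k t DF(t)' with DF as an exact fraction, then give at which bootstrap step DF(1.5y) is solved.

step 1 [0.5y] zero: DF = P = 9579/10000 ≈ 0.957900
step 2 [1y] bond c/2=27/800: DF=(4057153/4000000 − 27/800·(0.957900))/(1+27/800) = 9499/10000 ≈ 0.949900
step 3 [1.5y] zero: DF = P = 9043/10000 ≈ 0.904300
step 4 [2y] bond c/2=7/800: DF=(3683521/4000000 − 7/800·(0.957900+0.949900+0.904300))/(1+7/800) = 1777/2000 ≈ 0.888500
step 5 [2.5y] bond c/2=7/160: DF=(1734153/1600000 − 7/160·(0.957900+0.949900+0.904300+0.888500))/(1+7/160) = 8833/10000 ≈ 0.883300
step 6 [3y] bond c/2=3/400: DF=(353521/400000 − 3/400·(0.957900+0.949900+0.904300+0.888500+0.883300))/(1+3/400) = 8431/10000 ≈ 0.843100

1 1/2 9579/10000
2 1 9499/10000
3 3/2 9043/10000
4 2 1777/2000
5 5/2 8833/10000
6 3 8431/10000
DF(1.5y) is solved at step 3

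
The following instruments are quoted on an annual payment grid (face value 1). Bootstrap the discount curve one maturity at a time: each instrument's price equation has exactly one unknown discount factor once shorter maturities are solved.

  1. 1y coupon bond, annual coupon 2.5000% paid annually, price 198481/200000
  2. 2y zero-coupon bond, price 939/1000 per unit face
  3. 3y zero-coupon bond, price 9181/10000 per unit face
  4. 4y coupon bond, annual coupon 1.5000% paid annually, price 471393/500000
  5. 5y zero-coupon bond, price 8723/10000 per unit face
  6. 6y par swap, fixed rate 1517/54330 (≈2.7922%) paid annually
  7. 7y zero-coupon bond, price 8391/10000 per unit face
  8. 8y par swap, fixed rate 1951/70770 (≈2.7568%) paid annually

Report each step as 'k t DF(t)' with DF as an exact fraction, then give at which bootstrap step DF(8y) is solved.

1 1 4841/5000
2 2 939/1000
3 3 9181/10000
4 4 8871/10000
5 5 8723/10000
6 6 8483/10000
7 7 8391/10000
8 8 8049/10000
DF(8y) is solved at step 8

step 1 [1y] bond c/1=1/40: DF=(198481/200000 − 1/40·(0))/(1+1/40) = 4841/5000 ≈ 0.968200
step 2 [2y] zero: DF = P = 939/1000 ≈ 0.939000
step 3 [3y] zero: DF = P = 9181/10000 ≈ 0.918100
step 4 [4y] bond c/1=3/200: DF=(471393/500000 − 3/200·(0.968200+0.939000+0.918100))/(1+3/200) = 8871/10000 ≈ 0.887100
step 5 [5y] zero: DF = P = 8723/10000 ≈ 0.872300
step 6 [6y] swap r/1=1517/54330: DF=(1 − 1517/54330·(0.968200+0.939000+0.918100+0.887100+0.872300))/(1+1517/54330) = 8483/10000 ≈ 0.848300
step 7 [7y] zero: DF = P = 8391/10000 ≈ 0.839100
step 8 [8y] swap r/1=1951/70770: DF=(1 − 1951/70770·(0.968200+0.939000+0.918100+0.887100+0.872300+0.848300+0.839100))/(1+1951/70770) = 8049/10000 ≈ 0.804900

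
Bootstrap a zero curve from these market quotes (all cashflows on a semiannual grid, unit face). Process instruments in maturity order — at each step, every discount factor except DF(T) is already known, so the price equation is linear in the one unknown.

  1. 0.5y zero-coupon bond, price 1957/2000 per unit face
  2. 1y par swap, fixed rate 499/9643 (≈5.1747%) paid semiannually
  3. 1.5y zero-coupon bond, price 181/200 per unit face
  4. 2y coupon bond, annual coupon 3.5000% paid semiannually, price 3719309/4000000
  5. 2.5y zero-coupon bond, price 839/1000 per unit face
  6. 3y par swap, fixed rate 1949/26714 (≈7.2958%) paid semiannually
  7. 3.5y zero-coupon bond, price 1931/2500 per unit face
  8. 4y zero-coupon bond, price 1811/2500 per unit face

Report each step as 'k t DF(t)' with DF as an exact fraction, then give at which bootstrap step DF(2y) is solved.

1 1/2 1957/2000
2 1 9501/10000
3 3/2 181/200
4 2 8651/10000
5 5/2 839/1000
6 3 8051/10000
7 7/2 1931/2500
8 4 1811/2500
DF(2y) is solved at step 4

step 1 [0.5y] zero: DF = P = 1957/2000 ≈ 0.978500
step 2 [1y] swap r/2=499/19286: DF=(1 − 499/19286·(0.978500))/(1+499/19286) = 9501/10000 ≈ 0.950100
step 3 [1.5y] zero: DF = P = 181/200 ≈ 0.905000
step 4 [2y] bond c/2=7/400: DF=(3719309/4000000 − 7/400·(0.978500+0.950100+0.905000))/(1+7/400) = 8651/10000 ≈ 0.865100
step 5 [2.5y] zero: DF = P = 839/1000 ≈ 0.839000
step 6 [3y] swap r/2=1949/53428: DF=(1 − 1949/53428·(0.978500+0.950100+0.905000+0.865100+0.839000))/(1+1949/53428) = 8051/10000 ≈ 0.805100
step 7 [3.5y] zero: DF = P = 1931/2500 ≈ 0.772400
step 8 [4y] zero: DF = P = 1811/2500 ≈ 0.724400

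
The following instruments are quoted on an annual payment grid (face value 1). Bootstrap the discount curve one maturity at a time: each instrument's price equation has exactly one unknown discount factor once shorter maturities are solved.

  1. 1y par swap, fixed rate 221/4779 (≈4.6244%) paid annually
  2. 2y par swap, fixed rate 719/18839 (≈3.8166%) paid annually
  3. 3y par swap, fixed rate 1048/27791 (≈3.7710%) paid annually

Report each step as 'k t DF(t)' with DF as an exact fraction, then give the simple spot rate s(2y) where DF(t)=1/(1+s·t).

step 1 [1y] swap r/1=221/4779: DF=(1 − 221/4779·(0))/(1+221/4779) = 4779/5000 ≈ 0.955800
step 2 [2y] swap r/1=719/18839: DF=(1 − 719/18839·(0.955800))/(1+719/18839) = 9281/10000 ≈ 0.928100
step 3 [3y] swap r/1=1048/27791: DF=(1 − 1048/27791·(0.955800+0.928100))/(1+1048/27791) = 1119/1250 ≈ 0.895200

1 1 4779/5000
2 2 9281/10000
3 3 1119/1250
s(2y) = (1/(9281/10000) − 1)/(2) = 719/18562 ≈ 3.8735%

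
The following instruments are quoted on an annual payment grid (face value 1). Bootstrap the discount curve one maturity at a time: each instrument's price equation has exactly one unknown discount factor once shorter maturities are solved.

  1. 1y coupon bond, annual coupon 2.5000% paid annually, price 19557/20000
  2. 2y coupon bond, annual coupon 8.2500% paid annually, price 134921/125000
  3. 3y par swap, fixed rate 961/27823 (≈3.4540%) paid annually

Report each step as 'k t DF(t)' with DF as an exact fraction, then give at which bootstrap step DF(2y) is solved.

1 1 477/500
2 2 2311/2500
3 3 9039/10000
DF(2y) is solved at step 2

step 1 [1y] bond c/1=1/40: DF=(19557/20000 − 1/40·(0))/(1+1/40) = 477/500 ≈ 0.954000
step 2 [2y] bond c/1=33/400: DF=(134921/125000 − 33/400·(0.954000))/(1+33/400) = 2311/2500 ≈ 0.924400
step 3 [3y] swap r/1=961/27823: DF=(1 − 961/27823·(0.954000+0.924400))/(1+961/27823) = 9039/10000 ≈ 0.903900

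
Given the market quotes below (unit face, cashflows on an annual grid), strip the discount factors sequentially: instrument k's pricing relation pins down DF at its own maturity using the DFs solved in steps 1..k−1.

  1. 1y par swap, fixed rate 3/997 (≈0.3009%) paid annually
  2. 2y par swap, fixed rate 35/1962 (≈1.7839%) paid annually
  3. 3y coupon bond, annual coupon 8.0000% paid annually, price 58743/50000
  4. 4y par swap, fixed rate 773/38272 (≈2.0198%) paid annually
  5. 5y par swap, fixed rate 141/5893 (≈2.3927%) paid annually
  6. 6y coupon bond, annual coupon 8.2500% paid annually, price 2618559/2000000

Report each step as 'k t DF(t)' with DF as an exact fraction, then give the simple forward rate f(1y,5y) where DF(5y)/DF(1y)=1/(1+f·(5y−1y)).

1 1 997/1000
2 2 193/200
3 3 377/400
4 4 9227/10000
5 5 1109/1250
6 6 4251/5000
f(1y,5y) = ((997/1000)/(1109/1250) − 1)/(4) = 549/17744 ≈ 3.0940%

step 1 [1y] swap r/1=3/997: DF=(1 − 3/997·(0))/(1+3/997) = 997/1000 ≈ 0.997000
step 2 [2y] swap r/1=35/1962: DF=(1 − 35/1962·(0.997000))/(1+35/1962) = 193/200 ≈ 0.965000
step 3 [3y] bond c/1=2/25: DF=(58743/50000 − 2/25·(0.997000+0.965000))/(1+2/25) = 377/400 ≈ 0.942500
step 4 [4y] swap r/1=773/38272: DF=(1 − 773/38272·(0.997000+0.965000+0.942500))/(1+773/38272) = 9227/10000 ≈ 0.922700
step 5 [5y] swap r/1=141/5893: DF=(1 − 141/5893·(0.997000+0.965000+0.942500+0.922700))/(1+141/5893) = 1109/1250 ≈ 0.887200
step 6 [6y] bond c/1=33/400: DF=(2618559/2000000 − 33/400·(0.997000+0.965000+0.942500+0.922700+0.887200))/(1+33/400) = 4251/5000 ≈ 0.850200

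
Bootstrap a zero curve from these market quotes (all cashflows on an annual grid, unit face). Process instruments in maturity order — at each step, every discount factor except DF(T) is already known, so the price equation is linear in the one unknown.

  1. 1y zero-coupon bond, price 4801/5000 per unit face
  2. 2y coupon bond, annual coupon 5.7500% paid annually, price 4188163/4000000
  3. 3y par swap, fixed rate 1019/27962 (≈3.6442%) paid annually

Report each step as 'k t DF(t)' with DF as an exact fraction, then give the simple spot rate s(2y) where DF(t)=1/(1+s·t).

step 1 [1y] zero: DF = P = 4801/5000 ≈ 0.960200
step 2 [2y] bond c/1=23/400: DF=(4188163/4000000 − 23/400·(0.960200))/(1+23/400) = 9379/10000 ≈ 0.937900
step 3 [3y] swap r/1=1019/27962: DF=(1 − 1019/27962·(0.960200+0.937900))/(1+1019/27962) = 8981/10000 ≈ 0.898100

1 1 4801/5000
2 2 9379/10000
3 3 8981/10000
s(2y) = (1/(9379/10000) − 1)/(2) = 621/18758 ≈ 3.3106%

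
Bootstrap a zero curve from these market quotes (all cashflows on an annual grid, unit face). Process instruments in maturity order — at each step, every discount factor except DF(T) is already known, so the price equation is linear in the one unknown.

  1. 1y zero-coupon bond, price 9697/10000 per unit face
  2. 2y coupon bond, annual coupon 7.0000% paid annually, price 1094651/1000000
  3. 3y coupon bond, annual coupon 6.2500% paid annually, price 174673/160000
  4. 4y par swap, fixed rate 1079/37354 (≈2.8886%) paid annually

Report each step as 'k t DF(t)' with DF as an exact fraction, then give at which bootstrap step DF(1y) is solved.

1 1 9697/10000
2 2 2399/2500
3 3 457/500
4 4 8921/10000
DF(1y) is solved at step 1

step 1 [1y] zero: DF = P = 9697/10000 ≈ 0.969700
step 2 [2y] bond c/1=7/100: DF=(1094651/1000000 − 7/100·(0.969700))/(1+7/100) = 2399/2500 ≈ 0.959600
step 3 [3y] bond c/1=1/16: DF=(174673/160000 − 1/16·(0.969700+0.959600))/(1+1/16) = 457/500 ≈ 0.914000
step 4 [4y] swap r/1=1079/37354: DF=(1 − 1079/37354·(0.969700+0.959600+0.914000))/(1+1079/37354) = 8921/10000 ≈ 0.892100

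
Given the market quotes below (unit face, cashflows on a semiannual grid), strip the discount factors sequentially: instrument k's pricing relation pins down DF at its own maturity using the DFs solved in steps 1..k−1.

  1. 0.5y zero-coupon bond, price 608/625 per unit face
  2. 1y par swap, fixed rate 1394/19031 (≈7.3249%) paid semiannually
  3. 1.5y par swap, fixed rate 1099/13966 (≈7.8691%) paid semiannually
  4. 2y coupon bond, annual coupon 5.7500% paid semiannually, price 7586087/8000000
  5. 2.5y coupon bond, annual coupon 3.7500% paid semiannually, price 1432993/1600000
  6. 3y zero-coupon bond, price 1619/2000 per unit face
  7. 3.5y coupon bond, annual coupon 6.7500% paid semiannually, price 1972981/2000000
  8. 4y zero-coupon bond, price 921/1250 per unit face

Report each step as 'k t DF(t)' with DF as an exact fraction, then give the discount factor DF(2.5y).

1 1/2 608/625
2 1 9303/10000
3 3/2 8901/10000
4 2 8437/10000
5 5/2 4061/5000
6 3 1619/2000
7 7/2 3913/5000
8 4 921/1250
DF(2.5y) = 4061/5000 ≈ 0.812200

step 1 [0.5y] zero: DF = P = 608/625 ≈ 0.972800
step 2 [1y] swap r/2=697/19031: DF=(1 − 697/19031·(0.972800))/(1+697/19031) = 9303/10000 ≈ 0.930300
step 3 [1.5y] swap r/2=1099/27932: DF=(1 − 1099/27932·(0.972800+0.930300))/(1+1099/27932) = 8901/10000 ≈ 0.890100
step 4 [2y] bond c/2=23/800: DF=(7586087/8000000 − 23/800·(0.972800+0.930300+0.890100))/(1+23/800) = 8437/10000 ≈ 0.843700
step 5 [2.5y] bond c/2=3/160: DF=(1432993/1600000 − 3/160·(0.972800+0.930300+0.890100+0.843700))/(1+3/160) = 4061/5000 ≈ 0.812200
step 6 [3y] zero: DF = P = 1619/2000 ≈ 0.809500
step 7 [3.5y] bond c/2=27/800: DF=(1972981/2000000 − 27/800·(0.972800+0.930300+0.890100+0.843700+0.812200+0.809500))/(1+27/800) = 3913/5000 ≈ 0.782600
step 8 [4y] zero: DF = P = 921/1250 ≈ 0.736800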